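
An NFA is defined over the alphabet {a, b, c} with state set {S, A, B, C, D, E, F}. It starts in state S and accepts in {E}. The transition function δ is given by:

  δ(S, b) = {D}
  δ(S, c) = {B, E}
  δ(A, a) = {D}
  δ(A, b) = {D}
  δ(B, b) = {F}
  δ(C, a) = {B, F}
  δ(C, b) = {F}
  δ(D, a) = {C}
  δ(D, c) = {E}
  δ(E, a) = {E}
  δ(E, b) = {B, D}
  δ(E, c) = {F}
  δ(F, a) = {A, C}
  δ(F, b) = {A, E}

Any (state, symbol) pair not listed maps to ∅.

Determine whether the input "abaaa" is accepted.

No

Start in {S}.
Read 'a': S→∅; now ∅.
The set is empty and remains empty for the remaining 4 symbols.
The final set ∅ contains no accepting state.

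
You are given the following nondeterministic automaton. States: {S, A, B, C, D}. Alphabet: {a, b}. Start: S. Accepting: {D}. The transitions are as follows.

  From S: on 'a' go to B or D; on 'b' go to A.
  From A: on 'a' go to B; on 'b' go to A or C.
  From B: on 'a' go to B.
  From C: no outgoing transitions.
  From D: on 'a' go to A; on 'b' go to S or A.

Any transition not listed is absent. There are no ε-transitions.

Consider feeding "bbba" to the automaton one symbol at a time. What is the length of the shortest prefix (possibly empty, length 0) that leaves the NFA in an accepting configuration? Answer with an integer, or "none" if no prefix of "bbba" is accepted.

Start in {S}.
Read 'b': S→{A}; now {A}.
Read 'b': A→{A, C}; now {A, C}.
Read 'b': A→{A, C}, C→∅; now {A, C}.
Read 'a': A→{B}, C→∅; now {B}.
No reachable set along the way intersects F.

none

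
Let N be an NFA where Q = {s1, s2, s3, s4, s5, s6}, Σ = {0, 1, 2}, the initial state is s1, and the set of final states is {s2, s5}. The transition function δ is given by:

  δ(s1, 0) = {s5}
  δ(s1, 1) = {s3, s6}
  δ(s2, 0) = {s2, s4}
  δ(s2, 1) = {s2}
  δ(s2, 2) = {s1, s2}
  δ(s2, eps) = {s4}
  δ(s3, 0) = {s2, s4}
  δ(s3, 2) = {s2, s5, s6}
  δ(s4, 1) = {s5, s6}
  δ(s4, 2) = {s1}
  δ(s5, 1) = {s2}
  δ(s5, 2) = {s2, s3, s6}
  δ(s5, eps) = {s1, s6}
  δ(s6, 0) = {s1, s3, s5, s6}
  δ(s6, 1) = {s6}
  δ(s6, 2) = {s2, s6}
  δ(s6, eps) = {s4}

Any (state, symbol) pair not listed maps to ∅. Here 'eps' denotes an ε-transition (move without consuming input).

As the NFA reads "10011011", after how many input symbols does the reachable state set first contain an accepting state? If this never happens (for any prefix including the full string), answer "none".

2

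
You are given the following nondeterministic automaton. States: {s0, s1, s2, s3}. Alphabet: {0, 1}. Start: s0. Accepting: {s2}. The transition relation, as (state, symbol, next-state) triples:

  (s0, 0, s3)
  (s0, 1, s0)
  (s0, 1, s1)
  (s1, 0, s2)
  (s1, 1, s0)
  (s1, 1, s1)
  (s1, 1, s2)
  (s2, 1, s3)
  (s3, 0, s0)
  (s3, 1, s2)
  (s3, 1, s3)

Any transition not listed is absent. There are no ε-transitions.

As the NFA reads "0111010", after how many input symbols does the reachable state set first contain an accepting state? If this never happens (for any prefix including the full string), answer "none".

Start in {s0}.
Read '0': {s0} → {s3}.
Read '1': {s3} → {s2, s3}.
None of the earlier sets intersect F, but {s2, s3} does.

2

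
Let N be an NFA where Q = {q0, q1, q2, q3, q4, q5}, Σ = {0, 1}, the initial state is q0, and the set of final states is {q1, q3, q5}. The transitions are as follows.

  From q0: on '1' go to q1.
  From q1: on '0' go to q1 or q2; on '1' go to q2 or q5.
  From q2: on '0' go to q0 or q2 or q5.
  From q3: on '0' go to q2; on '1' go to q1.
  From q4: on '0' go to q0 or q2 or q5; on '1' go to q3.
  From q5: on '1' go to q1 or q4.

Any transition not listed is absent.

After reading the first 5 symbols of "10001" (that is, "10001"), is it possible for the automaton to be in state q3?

No

Start in {q0}.
Read '1': q0→{q1}; now {q1}.
Read '0': q1→{q1, q2}; now {q1, q2}.
Read '0': q1→{q1, q2}, q2→{q0, q2, q5}; now {q0, q1, q2, q5}.
Read '0': q0→∅, q1→{q1, q2}, q2→{q0, q2, q5}, q5→∅; now {q0, q1, q2, q5}.
Read '1': q0→{q1}, q1→{q2, q5}, q2→∅, q5→{q1, q4}; now {q1, q2, q4, q5}.
State q3 is not in {q1, q2, q4, q5}.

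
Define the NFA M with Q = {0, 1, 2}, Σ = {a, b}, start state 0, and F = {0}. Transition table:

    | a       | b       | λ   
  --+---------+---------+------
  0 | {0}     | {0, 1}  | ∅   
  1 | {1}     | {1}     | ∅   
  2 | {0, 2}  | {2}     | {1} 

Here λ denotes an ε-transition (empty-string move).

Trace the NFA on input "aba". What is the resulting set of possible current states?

Start in {0}.
Read 'a': {0} → {0}.
Read 'b': {0} → {0, 1}.
Read 'a': {0, 1} → {0, 1}.

{0, 1}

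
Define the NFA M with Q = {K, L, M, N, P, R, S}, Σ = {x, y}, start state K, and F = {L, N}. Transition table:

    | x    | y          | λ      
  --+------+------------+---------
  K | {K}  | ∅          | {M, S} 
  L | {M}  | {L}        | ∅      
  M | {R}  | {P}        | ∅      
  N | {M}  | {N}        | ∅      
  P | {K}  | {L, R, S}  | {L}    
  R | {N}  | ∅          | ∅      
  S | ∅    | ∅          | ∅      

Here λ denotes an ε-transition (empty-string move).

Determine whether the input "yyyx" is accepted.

Start: ε-closure({K}) = {K, M, S}.
Read 'y': K→∅, M→{P}, S→∅; union {P}; ε-closure = {L, P}.
Read 'y': L→{L}, P→{L, R, S}; now {L, R, S}.
Read 'y': L→{L}, R→∅, S→∅; now {L}.
Read 'x': L→{M}; now {M}.
The final set {M} contains no accepting state.

No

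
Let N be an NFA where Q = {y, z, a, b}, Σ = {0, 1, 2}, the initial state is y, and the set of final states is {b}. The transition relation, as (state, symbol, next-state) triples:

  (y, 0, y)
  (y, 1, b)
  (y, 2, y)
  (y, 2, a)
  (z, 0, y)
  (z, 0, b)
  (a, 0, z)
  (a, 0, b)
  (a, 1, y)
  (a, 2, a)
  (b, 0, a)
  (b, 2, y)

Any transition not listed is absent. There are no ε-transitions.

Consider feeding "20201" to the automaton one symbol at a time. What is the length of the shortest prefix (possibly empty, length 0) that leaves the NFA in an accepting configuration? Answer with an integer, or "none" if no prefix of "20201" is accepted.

Start in {y}.
Read '2': y→{y, a}; now {y, a}.
Read '0': y→{y}, a→{z, b}; now {y, z, b}.
None of the earlier sets intersect F, but {y, z, b} does.

2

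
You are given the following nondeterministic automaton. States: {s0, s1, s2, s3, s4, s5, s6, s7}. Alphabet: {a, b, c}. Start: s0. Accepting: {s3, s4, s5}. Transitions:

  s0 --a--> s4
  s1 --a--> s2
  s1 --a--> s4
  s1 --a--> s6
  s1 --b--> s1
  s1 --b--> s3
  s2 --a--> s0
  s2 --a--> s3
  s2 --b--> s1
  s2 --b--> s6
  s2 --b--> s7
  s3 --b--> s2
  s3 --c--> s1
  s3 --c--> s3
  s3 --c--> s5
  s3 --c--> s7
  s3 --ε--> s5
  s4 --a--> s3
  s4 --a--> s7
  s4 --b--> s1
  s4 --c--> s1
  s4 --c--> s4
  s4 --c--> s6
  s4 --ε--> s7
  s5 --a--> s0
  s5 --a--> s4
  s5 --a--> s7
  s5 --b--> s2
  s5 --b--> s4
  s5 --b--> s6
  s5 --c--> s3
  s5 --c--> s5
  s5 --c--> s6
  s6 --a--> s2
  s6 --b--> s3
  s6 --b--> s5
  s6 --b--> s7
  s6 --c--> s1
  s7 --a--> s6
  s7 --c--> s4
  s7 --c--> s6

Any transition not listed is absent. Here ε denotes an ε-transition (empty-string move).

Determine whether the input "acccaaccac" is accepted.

Yes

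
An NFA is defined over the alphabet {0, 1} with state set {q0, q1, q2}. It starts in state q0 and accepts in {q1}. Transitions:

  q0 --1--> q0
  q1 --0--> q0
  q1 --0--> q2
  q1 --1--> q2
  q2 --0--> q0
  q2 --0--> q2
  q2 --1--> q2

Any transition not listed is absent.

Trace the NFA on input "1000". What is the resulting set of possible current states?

Start in {q0}.
Read '1': {q0} → {q0}.
Read '0': {q0} → ∅.
The set is empty and remains empty for the remaining 2 symbols.

∅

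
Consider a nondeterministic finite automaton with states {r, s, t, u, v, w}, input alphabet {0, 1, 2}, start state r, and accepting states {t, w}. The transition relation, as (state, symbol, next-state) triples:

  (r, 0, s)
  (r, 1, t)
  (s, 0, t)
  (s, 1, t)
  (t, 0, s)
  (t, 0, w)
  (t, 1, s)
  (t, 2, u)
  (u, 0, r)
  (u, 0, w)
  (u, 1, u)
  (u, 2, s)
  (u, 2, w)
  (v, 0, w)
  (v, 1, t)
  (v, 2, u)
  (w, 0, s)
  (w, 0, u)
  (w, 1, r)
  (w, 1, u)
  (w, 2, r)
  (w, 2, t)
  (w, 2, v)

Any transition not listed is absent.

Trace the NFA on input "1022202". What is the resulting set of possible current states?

{s, u, w}

Start in {r}.
Read '1': r→{t}; now {t}.
Read '0': t→{s, w}; now {s, w}.
Read '2': s→∅, w→{r, t, v}; now {r, t, v}.
Read '2': r→∅, t→{u}, v→{u}; now {u}.
Read '2': u→{s, w}; now {s, w}.
Read '0': s→{t}, w→{s, u}; now {s, t, u}.
Read '2': s→∅, t→{u}, u→{s, w}; now {s, u, w}.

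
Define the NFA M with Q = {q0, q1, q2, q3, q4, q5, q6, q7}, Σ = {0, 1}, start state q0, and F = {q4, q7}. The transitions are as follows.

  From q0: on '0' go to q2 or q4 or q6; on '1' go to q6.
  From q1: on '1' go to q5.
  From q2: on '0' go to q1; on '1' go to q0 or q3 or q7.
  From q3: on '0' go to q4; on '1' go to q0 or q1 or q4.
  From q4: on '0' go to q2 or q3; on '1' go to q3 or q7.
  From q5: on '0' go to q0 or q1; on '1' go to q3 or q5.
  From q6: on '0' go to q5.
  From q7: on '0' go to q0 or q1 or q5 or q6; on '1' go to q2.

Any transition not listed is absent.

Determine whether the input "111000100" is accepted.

Start in {q0}.
Read '1': q0→{q6}; now {q6}.
Read '1': q6→∅; now ∅.
The set is empty and remains empty for the remaining 7 symbols.
The final set ∅ contains no accepting state.

No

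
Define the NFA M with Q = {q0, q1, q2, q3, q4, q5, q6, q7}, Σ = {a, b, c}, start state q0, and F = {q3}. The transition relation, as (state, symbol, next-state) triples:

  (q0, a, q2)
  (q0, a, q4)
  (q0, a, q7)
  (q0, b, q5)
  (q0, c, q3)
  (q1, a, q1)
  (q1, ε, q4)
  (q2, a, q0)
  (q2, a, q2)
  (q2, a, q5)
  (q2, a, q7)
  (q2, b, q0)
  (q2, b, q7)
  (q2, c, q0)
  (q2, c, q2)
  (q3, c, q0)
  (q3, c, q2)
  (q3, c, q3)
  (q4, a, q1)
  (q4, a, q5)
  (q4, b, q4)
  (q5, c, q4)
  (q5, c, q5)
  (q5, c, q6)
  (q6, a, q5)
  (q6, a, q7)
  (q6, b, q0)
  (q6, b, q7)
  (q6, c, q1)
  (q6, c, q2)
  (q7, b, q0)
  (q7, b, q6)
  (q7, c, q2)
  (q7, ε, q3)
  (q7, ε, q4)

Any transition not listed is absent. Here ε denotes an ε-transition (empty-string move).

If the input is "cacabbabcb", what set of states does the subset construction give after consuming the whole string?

Start in {q0}.
Read 'c': q0→{q3}; now {q3}.
Read 'a': q3→∅; now ∅.
The set is empty and remains empty for the remaining 8 symbols.

∅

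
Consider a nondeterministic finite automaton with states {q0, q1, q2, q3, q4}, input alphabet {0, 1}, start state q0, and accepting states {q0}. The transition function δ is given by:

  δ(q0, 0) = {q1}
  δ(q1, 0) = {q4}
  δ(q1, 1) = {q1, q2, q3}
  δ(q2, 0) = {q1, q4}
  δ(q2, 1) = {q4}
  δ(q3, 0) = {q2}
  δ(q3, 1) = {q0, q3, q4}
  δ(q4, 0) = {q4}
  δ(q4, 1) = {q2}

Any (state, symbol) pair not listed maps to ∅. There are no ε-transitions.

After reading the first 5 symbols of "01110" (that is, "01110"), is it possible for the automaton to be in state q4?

Yes

Start in {q0}.
Read '0': q0→{q1}; now {q1}.
Read '1': q1→{q1, q2, q3}; now {q1, q2, q3}.
Read '1': q1→{q1, q2, q3}, q2→{q4}, q3→{q0, q3, q4}; now {q0, q1, q2, q3, q4}.
Read '1': q0→∅, q1→{q1, q2, q3}, q2→{q4}, q3→{q0, q3, q4}, q4→{q2}; now {q0, q1, q2, q3, q4}.
Read '0': q0→{q1}, q1→{q4}, q2→{q1, q4}, q3→{q2}, q4→{q4}; now {q1, q2, q4}.
State q4 is in {q1, q2, q4}.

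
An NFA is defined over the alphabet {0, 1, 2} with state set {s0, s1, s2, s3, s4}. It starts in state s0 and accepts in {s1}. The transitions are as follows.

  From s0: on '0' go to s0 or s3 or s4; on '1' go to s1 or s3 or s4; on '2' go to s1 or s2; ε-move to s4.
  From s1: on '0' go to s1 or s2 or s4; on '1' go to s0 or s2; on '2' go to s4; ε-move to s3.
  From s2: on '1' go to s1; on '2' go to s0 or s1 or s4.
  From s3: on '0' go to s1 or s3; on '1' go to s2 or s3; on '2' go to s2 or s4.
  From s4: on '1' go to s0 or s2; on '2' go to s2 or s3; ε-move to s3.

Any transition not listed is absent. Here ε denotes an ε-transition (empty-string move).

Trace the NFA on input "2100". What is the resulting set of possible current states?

Start: ε-closure({s0}) = {s0, s3, s4}.
Read '2': {s0, s3, s4} → {s1, s2, s3, s4}.
Read '1': {s1, s2, s3, s4} → {s0, s1, s2, s3, s4}.
Read '0': {s0, s1, s2, s3, s4} → {s0, s1, s2, s3, s4}.
Read '0': {s0, s1, s2, s3, s4} → {s0, s1, s2, s3, s4}.

{s0, s1, s2, s3, s4}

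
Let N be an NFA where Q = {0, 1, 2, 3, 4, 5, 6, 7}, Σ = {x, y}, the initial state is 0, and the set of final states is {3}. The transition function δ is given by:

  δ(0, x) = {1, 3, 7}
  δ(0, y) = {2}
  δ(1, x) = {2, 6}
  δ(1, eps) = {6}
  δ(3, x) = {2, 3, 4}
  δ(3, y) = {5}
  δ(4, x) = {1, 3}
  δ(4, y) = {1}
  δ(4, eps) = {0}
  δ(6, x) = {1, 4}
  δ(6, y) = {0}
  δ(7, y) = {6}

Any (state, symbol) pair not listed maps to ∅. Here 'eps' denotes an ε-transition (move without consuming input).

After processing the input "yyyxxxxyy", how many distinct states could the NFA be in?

Start in {0}.
Read 'y': 0→{2}; now {2}.
Read 'y': 2→∅; now ∅.
The set is empty and remains empty for the remaining 7 symbols.
That set has 0 states.

0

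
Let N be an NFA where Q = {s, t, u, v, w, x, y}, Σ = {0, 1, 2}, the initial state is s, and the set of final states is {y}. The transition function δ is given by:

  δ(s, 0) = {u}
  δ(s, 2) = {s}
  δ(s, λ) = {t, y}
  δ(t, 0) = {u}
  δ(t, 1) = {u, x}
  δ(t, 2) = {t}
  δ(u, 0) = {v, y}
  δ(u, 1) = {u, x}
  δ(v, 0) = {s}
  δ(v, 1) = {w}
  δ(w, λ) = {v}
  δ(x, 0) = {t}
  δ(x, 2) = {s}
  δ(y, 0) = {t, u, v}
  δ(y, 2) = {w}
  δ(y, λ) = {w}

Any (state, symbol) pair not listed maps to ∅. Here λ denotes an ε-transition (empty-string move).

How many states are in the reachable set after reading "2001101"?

4

Start: ε-closure({s}) = {s, t, v, w, y}.
Read '2': s→{s}, t→{t}, v→∅, w→∅, y→{w}; union {s, t, w}; ε-closure = {s, t, v, w, y}.
Read '0': s→{u}, t→{u}, v→{s}, w→∅, y→{t, u, v}; union {s, t, u, v}; ε-closure = {s, t, u, v, w, y}.
Read '0': s→{u}, t→{u}, u→{v, y}, v→{s}, w→∅, y→{t, u, v}; union {s, t, u, v, y}; ε-closure = {s, t, u, v, w, y}.
Read '1': s→∅, t→{u, x}, u→{u, x}, v→{w}, w→∅, y→∅; union {u, w, x}; ε-closure = {u, v, w, x}.
Read '1': u→{u, x}, v→{w}, w→∅, x→∅; union {u, w, x}; ε-closure = {u, v, w, x}.
Read '0': u→{v, y}, v→{s}, w→∅, x→{t}; union {s, t, v, y}; ε-closure = {s, t, v, w, y}.
Read '1': s→∅, t→{u, x}, v→{w}, w→∅, y→∅; union {u, w, x}; ε-closure = {u, v, w, x}.
That set has 4 states.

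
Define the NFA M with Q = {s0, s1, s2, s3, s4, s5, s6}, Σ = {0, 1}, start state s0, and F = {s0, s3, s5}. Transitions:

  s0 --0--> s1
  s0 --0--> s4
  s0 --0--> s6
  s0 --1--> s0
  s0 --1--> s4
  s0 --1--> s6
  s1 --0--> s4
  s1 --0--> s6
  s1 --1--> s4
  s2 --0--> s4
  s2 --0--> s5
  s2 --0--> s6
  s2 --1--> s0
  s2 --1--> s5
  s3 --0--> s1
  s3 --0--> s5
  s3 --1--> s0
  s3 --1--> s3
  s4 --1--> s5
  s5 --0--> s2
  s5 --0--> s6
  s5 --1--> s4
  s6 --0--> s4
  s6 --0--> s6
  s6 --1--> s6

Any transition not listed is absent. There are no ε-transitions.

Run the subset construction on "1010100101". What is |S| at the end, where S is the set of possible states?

3

Start in {s0}.
Read '1': s0→{s0, s4, s6}; now {s0, s4, s6}.
Read '0': s0→{s1, s4, s6}, s4→∅, s6→{s4, s6}; now {s1, s4, s6}.
Read '1': s1→{s4}, s4→{s5}, s6→{s6}; now {s4, s5, s6}.
Read '0': s4→∅, s5→{s2, s6}, s6→{s4, s6}; now {s2, s4, s6}.
Read '1': s2→{s0, s5}, s4→{s5}, s6→{s6}; now {s0, s5, s6}.
Read '0': s0→{s1, s4, s6}, s5→{s2, s6}, s6→{s4, s6}; now {s1, s2, s4, s6}.
Read '0': s1→{s4, s6}, s2→{s4, s5, s6}, s4→∅, s6→{s4, s6}; now {s4, s5, s6}.
Read '1': s4→{s5}, s5→{s4}, s6→{s6}; now {s4, s5, s6}.
Read '0': s4→∅, s5→{s2, s6}, s6→{s4, s6}; now {s2, s4, s6}.
Read '1': s2→{s0, s5}, s4→{s5}, s6→{s6}; now {s0, s5, s6}.
That set has 3 states.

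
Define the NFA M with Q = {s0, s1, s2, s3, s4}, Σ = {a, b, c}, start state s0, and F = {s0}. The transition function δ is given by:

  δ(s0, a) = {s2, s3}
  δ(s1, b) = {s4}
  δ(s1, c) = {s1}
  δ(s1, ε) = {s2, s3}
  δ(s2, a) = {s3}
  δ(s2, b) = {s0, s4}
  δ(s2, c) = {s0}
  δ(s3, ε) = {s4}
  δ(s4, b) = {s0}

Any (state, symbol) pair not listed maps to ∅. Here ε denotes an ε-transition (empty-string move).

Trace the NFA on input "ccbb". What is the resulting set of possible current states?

∅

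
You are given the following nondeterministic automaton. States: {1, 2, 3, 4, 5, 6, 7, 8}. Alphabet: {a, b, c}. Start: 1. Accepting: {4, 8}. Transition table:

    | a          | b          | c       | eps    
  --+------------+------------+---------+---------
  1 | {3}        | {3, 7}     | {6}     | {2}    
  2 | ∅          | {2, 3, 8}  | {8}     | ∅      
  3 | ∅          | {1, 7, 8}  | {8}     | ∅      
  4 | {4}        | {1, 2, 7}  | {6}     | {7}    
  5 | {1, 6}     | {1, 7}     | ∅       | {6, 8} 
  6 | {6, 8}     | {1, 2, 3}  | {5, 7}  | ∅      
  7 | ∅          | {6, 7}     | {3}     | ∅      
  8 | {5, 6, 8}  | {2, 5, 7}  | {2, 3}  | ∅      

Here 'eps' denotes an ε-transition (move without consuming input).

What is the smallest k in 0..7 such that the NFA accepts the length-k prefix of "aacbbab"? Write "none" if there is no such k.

none

Start: ε-closure({1}) = {1, 2}.
Read 'a': 1→{3}, 2→∅; now {3}.
Read 'a': 3→∅; now ∅.
The set is empty and remains empty for the remaining 5 symbols.
No reachable set along the way intersects F.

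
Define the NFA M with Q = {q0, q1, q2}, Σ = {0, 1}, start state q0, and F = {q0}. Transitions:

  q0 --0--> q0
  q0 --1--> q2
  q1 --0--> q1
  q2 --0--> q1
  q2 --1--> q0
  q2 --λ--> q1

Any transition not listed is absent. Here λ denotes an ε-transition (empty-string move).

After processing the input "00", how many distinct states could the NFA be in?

1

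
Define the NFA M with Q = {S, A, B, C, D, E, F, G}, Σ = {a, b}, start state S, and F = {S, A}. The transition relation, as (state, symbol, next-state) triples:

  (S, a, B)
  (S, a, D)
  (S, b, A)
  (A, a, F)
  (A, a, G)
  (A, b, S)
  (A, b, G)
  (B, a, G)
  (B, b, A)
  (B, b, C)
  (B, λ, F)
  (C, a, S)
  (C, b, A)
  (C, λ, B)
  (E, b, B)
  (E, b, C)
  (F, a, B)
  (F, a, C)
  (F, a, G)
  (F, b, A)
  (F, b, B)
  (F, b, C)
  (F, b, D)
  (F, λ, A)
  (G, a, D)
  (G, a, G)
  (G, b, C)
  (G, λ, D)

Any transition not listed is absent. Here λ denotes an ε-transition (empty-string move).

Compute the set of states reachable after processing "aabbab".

Start in {S}.
Read 'a': {S} → {A, B, D, F}.
Read 'a': {A, B, D, F} → {A, B, C, D, F, G}.
Read 'b': {A, B, C, D, F, G} → {S, A, B, C, D, F, G}.
Read 'b': {S, A, B, C, D, F, G} → {S, A, B, C, D, F, G}.
Read 'a': {S, A, B, C, D, F, G} → {S, A, B, C, D, F, G}.
Read 'b': {S, A, B, C, D, F, G} → {S, A, B, C, D, F, G}.

{S, A, B, C, D, F, G}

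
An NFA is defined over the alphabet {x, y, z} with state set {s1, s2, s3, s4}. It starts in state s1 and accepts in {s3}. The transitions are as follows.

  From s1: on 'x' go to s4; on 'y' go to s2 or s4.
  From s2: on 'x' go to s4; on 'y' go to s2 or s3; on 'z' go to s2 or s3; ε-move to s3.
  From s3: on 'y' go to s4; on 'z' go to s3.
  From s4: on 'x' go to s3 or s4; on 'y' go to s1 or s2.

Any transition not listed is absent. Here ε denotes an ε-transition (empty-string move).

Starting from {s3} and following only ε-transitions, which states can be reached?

Begin with {s3}.
No ε-moves leave this set, so the closure equals the set itself.

{s3}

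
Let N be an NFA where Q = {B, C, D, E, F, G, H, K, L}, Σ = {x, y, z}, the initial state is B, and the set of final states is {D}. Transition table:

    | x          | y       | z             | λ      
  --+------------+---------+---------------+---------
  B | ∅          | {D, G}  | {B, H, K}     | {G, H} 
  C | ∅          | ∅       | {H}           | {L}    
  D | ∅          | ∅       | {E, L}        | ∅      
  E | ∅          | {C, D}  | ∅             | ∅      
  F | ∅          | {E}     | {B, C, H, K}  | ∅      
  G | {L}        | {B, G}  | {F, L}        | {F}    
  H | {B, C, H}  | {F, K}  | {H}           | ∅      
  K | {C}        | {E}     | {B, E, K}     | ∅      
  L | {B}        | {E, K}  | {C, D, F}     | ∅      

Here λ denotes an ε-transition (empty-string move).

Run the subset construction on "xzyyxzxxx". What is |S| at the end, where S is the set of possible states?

Start: ε-closure({B}) = {B, F, G, H}.
Read 'x': {B, F, G, H} → {B, C, F, G, H, L}.
Read 'z': {B, C, F, G, H, L} → {B, C, D, F, G, H, K, L}.
Read 'y': {B, C, D, F, G, H, K, L} → {B, D, E, F, G, H, K}.
Read 'y': {B, D, E, F, G, H, K} → {B, C, D, E, F, G, H, K, L}.
Read 'x': {B, C, D, E, F, G, H, K, L} → {B, C, F, G, H, L}.
Read 'z': {B, C, F, G, H, L} → {B, C, D, F, G, H, K, L}.
Read 'x': {B, C, D, F, G, H, K, L} → {B, C, F, G, H, L}.
Read 'x': {B, C, F, G, H, L} → {B, C, F, G, H, L}.
Read 'x': {B, C, F, G, H, L} → {B, C, F, G, H, L}.
That set has 6 states.

6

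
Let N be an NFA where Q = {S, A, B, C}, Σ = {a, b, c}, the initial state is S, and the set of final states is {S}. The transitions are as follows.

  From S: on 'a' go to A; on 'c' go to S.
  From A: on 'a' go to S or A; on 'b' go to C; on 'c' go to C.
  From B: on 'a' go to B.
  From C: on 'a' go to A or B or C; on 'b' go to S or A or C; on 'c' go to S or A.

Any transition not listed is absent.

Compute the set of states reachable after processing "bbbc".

∅

Start in {S}.
Read 'b': S→∅; now ∅.
The set is empty and remains empty for the remaining 3 symbols.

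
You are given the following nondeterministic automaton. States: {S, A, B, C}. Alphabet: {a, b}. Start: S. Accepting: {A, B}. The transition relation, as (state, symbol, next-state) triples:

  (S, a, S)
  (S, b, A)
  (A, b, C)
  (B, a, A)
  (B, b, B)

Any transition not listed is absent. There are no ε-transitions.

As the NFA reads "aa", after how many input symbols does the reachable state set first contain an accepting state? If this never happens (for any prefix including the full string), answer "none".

none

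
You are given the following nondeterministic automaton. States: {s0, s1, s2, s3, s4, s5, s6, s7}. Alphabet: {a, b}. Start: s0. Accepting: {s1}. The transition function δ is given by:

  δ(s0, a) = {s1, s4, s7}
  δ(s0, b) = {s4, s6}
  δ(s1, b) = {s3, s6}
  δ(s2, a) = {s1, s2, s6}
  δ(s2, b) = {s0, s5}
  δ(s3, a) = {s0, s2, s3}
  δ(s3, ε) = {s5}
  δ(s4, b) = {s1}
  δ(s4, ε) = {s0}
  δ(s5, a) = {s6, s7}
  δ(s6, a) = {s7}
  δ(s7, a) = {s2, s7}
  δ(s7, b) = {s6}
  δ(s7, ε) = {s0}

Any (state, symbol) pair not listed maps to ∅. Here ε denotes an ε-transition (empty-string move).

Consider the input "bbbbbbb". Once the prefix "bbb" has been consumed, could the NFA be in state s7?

Start in {s0}.
Read 'b': {s0} → {s0, s4, s6}.
Read 'b': {s0, s4, s6} → {s0, s1, s4, s6}.
Read 'b': {s0, s1, s4, s6} → {s0, s1, s3, s4, s5, s6}.
State s7 is not in {s0, s1, s3, s4, s5, s6}.

No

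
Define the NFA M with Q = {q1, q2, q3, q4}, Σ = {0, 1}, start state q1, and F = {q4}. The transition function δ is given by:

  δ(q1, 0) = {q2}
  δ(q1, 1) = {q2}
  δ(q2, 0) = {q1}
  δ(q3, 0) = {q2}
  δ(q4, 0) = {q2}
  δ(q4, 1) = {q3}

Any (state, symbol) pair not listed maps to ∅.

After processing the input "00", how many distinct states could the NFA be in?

1

Start in {q1}.
Read '0': q1→{q2}; now {q2}.
Read '0': q2→{q1}; now {q1}.
That set has 1 state.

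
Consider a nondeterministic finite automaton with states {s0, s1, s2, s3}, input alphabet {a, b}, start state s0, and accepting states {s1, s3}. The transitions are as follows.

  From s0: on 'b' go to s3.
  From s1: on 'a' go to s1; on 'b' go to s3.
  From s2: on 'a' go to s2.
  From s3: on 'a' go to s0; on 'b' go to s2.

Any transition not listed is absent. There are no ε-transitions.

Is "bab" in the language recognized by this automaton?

Start in {s0}.
Read 'b': {s0} → {s3}.
Read 'a': {s3} → {s0}.
Read 'b': {s0} → {s3}.
The final set {s3} contains the accepting state s3.

Yes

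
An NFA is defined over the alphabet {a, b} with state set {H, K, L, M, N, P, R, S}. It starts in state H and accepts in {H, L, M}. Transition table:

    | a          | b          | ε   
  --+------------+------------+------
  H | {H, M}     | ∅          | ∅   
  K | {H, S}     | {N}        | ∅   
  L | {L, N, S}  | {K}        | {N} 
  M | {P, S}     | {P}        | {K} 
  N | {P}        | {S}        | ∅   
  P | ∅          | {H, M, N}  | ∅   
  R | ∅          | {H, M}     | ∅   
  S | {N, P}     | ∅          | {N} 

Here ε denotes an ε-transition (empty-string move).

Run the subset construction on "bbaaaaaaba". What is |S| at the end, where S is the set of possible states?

0

Start in {H}.
Read 'b': H→∅; now ∅.
The set is empty and remains empty for the remaining 9 symbols.
That set has 0 states.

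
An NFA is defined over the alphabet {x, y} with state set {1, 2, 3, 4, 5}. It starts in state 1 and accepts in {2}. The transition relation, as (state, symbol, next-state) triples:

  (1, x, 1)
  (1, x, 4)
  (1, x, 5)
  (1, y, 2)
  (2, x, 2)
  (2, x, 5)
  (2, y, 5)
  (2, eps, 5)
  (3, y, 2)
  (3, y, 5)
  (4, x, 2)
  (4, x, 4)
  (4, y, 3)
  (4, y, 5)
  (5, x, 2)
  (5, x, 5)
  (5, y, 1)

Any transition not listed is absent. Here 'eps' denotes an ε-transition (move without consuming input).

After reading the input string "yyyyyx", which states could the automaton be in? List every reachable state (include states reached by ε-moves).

{1, 2, 4, 5}

Start in {1}.
Read 'y': {1} → {2, 5}.
Read 'y': {2, 5} → {1, 5}.
Read 'y': {1, 5} → {1, 2, 5}.
Read 'y': {1, 2, 5} → {1, 2, 5}.
Read 'y': {1, 2, 5} → {1, 2, 5}.
Read 'x': {1, 2, 5} → {1, 2, 4, 5}.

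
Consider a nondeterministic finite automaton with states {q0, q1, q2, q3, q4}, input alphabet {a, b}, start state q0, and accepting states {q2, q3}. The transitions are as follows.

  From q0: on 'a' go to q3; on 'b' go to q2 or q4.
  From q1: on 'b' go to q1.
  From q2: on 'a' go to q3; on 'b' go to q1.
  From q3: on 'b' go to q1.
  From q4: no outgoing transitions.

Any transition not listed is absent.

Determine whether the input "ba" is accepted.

Yes

Start in {q0}.
Read 'b': q0→{q2, q4}; now {q2, q4}.
Read 'a': q2→{q3}, q4→∅; now {q3}.
The final set {q3} contains the accepting state q3.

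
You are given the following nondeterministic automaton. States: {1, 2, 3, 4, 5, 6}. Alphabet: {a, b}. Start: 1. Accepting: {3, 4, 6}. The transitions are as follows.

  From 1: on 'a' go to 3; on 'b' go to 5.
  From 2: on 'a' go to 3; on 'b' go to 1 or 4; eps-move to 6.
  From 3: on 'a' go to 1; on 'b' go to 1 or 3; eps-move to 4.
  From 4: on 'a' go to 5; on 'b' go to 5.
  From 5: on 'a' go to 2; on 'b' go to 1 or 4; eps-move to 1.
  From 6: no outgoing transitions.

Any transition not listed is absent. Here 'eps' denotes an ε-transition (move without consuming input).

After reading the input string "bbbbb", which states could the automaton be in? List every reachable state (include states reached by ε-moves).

{1, 4, 5}

Start in {1}.
Read 'b': 1→{5}; union {5}; ε-closure = {1, 5}.
Read 'b': 1→{5}, 5→{1, 4}; now {1, 4, 5}.
Read 'b': 1→{5}, 4→{5}, 5→{1, 4}; now {1, 4, 5}.
Read 'b': 1→{5}, 4→{5}, 5→{1, 4}; now {1, 4, 5}.
Read 'b': 1→{5}, 4→{5}, 5→{1, 4}; now {1, 4, 5}.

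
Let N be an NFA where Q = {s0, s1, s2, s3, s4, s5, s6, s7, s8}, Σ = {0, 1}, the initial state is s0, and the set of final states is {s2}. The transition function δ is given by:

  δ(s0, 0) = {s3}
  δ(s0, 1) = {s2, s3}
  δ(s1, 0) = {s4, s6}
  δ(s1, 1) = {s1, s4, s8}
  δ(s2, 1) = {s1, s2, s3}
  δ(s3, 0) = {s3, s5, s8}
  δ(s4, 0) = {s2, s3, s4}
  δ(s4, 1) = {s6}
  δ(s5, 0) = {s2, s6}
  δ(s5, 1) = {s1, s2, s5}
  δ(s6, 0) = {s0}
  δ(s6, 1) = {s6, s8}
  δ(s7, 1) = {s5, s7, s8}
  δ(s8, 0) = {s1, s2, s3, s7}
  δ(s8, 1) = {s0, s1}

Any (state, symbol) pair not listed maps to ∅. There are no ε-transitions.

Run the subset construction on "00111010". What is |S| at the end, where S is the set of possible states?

9

Start in {s0}.
Read '0': {s0} → {s3}.
Read '0': {s3} → {s3, s5, s8}.
Read '1': {s3, s5, s8} → {s0, s1, s2, s5}.
Read '1': {s0, s1, s2, s5} → {s1, s2, s3, s4, s5, s8}.
Read '1': {s1, s2, s3, s4, s5, s8} → {s0, s1, s2, s3, s4, s5, s6, s8}.
Read '0': {s0, s1, s2, s3, s4, s5, s6, s8} → {s0, s1, s2, s3, s4, s5, s6, s7, s8}.
Read '1': {s0, s1, s2, s3, s4, s5, s6, s7, s8} → {s0, s1, s2, s3, s4, s5, s6, s7, s8}.
Read '0': {s0, s1, s2, s3, s4, s5, s6, s7, s8} → {s0, s1, s2, s3, s4, s5, s6, s7, s8}.
That set has 9 states.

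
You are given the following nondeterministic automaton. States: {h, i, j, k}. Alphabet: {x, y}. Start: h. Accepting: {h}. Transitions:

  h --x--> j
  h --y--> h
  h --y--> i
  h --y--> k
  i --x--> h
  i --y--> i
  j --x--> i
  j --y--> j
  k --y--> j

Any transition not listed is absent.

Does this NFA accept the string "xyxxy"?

Start in {h}.
Read 'x': {h} → {j}.
Read 'y': {j} → {j}.
Read 'x': {j} → {i}.
Read 'x': {i} → {h}.
Read 'y': {h} → {h, i, k}.
The final set {h, i, k} contains the accepting state h.

Yes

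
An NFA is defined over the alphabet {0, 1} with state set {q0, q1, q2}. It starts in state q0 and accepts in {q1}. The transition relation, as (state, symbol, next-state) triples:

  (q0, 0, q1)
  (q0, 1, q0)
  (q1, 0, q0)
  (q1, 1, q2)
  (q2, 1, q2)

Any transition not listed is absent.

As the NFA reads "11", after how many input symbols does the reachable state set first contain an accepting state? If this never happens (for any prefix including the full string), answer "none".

Start in {q0}.
Read '1': q0→{q0}; now {q0}.
Read '1': q0→{q0}; now {q0}.
No reachable set along the way intersects F.

none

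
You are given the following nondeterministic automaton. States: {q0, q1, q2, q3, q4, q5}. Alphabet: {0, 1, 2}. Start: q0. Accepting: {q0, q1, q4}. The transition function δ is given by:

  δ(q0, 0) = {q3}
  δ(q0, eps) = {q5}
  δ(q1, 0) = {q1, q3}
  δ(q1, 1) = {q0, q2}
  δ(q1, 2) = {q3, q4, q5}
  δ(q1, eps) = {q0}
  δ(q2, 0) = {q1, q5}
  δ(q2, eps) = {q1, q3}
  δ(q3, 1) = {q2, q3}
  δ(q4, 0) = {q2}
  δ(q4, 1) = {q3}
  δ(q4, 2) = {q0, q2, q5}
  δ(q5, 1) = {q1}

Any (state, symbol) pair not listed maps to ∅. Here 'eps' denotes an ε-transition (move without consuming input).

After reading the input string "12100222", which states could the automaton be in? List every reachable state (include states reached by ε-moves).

{q3, q4, q5}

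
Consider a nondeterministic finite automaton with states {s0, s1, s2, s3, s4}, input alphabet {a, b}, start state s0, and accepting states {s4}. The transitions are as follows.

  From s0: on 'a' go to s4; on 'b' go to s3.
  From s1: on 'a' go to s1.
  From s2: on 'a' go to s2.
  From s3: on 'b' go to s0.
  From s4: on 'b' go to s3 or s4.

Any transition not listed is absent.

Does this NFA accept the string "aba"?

No

Start in {s0}.
Read 'a': {s0} → {s4}.
Read 'b': {s4} → {s3, s4}.
Read 'a': {s3, s4} → ∅.
The final set ∅ contains no accepting state.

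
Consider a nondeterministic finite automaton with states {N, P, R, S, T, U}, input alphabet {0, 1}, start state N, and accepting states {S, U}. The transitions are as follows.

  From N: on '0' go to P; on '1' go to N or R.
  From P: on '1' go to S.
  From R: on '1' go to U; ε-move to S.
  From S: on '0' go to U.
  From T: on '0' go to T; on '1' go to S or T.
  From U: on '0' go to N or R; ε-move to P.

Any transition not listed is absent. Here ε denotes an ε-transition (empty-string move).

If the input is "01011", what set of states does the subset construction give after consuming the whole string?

∅

Start in {N}.
Read '0': N→{P}; now {P}.
Read '1': P→{S}; now {S}.
Read '0': S→{U}; union {U}; ε-closure = {P, U}.
Read '1': P→{S}, U→∅; now {S}.
Read '1': S→∅; now ∅.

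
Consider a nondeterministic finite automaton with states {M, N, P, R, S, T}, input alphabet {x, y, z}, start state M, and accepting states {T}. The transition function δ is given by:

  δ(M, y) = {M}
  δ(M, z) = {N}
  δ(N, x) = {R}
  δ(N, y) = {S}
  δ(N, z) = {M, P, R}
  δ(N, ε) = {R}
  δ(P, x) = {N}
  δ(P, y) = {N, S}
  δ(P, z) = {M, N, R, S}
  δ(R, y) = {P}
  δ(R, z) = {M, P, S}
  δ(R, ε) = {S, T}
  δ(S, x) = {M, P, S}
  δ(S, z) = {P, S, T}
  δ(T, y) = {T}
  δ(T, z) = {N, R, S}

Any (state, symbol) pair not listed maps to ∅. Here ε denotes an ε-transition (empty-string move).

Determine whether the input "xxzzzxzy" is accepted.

Start in {M}.
Read 'x': {M} → ∅.
The set is empty and remains empty for the remaining 7 symbols.
The final set ∅ contains no accepting state.

No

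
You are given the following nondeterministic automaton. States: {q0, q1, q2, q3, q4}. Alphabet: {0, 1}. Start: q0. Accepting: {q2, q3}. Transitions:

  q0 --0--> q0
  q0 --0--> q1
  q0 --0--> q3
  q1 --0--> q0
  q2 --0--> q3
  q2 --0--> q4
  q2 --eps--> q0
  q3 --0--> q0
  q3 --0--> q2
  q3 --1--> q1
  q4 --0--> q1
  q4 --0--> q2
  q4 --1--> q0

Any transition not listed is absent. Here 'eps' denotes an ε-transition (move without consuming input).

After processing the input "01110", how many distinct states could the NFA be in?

0

Start in {q0}.
Read '0': q0→{q0, q1, q3}; now {q0, q1, q3}.
Read '1': q0→∅, q1→∅, q3→{q1}; now {q1}.
Read '1': q1→∅; now ∅.
The set is empty and remains empty for the remaining 2 symbols.
That set has 0 states.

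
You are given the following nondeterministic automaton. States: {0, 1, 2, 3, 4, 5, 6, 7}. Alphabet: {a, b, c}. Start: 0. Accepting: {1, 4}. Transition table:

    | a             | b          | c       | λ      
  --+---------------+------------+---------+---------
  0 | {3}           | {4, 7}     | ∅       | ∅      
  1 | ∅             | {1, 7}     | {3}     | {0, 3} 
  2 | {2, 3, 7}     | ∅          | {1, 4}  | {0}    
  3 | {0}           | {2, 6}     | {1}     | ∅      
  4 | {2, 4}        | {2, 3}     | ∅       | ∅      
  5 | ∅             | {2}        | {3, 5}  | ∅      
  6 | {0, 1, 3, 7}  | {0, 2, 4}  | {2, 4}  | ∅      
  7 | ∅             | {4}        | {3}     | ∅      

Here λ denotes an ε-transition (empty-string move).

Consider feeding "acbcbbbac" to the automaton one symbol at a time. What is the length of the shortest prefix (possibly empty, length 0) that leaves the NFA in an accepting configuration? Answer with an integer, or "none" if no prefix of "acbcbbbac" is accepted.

2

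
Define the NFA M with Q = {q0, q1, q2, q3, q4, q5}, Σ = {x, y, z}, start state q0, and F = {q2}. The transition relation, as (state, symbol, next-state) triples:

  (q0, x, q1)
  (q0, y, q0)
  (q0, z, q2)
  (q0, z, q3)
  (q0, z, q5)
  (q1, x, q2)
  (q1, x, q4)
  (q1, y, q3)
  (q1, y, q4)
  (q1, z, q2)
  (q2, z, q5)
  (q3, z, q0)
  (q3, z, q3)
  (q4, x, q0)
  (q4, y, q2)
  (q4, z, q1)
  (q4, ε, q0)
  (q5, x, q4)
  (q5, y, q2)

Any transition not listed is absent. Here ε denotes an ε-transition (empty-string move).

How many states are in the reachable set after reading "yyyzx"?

2

Start in {q0}.
Read 'y': q0→{q0}; now {q0}.
Read 'y': q0→{q0}; now {q0}.
Read 'y': q0→{q0}; now {q0}.
Read 'z': q0→{q2, q3, q5}; now {q2, q3, q5}.
Read 'x': q2→∅, q3→∅, q5→{q4}; union {q4}; ε-closure = {q0, q4}.
That set has 2 states.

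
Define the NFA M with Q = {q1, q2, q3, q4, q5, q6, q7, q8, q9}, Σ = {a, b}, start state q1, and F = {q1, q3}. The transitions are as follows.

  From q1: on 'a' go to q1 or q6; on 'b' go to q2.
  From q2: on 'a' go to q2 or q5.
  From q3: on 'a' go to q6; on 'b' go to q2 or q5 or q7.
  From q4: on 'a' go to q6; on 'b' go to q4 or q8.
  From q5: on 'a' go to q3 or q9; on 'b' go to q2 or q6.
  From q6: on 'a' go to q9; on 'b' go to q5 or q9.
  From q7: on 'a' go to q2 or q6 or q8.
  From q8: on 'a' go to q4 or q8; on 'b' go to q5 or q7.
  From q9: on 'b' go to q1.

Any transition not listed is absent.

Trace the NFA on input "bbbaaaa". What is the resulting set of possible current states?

∅

Start in {q1}.
Read 'b': q1→{q2}; now {q2}.
Read 'b': q2→∅; now ∅.
The set is empty and remains empty for the remaining 5 symbols.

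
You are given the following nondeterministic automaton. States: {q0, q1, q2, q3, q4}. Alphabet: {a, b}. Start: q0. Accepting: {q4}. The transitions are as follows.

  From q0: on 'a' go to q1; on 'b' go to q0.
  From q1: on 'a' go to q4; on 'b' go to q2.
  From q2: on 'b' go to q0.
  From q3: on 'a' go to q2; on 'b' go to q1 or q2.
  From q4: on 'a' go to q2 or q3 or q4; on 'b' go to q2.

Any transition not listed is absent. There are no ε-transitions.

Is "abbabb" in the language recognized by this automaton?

No

Start in {q0}.
Read 'a': q0→{q1}; now {q1}.
Read 'b': q1→{q2}; now {q2}.
Read 'b': q2→{q0}; now {q0}.
Read 'a': q0→{q1}; now {q1}.
Read 'b': q1→{q2}; now {q2}.
Read 'b': q2→{q0}; now {q0}.
The final set {q0} contains no accepting state.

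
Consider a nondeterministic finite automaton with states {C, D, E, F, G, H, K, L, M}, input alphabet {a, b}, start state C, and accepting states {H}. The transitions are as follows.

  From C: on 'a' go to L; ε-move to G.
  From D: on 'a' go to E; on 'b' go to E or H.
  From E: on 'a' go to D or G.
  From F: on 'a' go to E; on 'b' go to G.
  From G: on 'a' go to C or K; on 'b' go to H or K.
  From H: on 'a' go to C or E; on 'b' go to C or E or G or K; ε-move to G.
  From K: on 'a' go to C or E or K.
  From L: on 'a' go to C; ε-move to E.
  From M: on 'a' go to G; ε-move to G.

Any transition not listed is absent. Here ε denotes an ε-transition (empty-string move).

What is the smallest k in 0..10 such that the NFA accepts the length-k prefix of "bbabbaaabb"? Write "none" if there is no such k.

1

Start: ε-closure({C}) = {C, G}.
Read 'b': C→∅, G→{H, K}; union {H, K}; ε-closure = {G, H, K}.
None of the earlier sets intersect F, but {G, H, K} does.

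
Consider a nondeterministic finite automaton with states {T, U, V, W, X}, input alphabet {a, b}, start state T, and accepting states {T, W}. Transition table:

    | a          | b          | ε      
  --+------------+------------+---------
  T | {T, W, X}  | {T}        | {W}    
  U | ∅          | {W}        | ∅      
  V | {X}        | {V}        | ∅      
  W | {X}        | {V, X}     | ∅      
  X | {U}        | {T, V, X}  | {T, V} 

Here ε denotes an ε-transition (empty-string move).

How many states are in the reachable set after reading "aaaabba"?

5

Start: ε-closure({T}) = {T, W}.
Read 'a': T→{T, W, X}, W→{X}; union {T, W, X}; ε-closure = {T, V, W, X}.
Read 'a': T→{T, W, X}, V→{X}, W→{X}, X→{U}; union {T, U, W, X}; ε-closure = {T, U, V, W, X}.
Read 'a': T→{T, W, X}, U→∅, V→{X}, W→{X}, X→{U}; union {T, U, W, X}; ε-closure = {T, U, V, W, X}.
Read 'a': T→{T, W, X}, U→∅, V→{X}, W→{X}, X→{U}; union {T, U, W, X}; ε-closure = {T, U, V, W, X}.
Read 'b': T→{T}, U→{W}, V→{V}, W→{V, X}, X→{T, V, X}; now {T, V, W, X}.
Read 'b': T→{T}, V→{V}, W→{V, X}, X→{T, V, X}; union {T, V, X}; ε-closure = {T, V, W, X}.
Read 'a': T→{T, W, X}, V→{X}, W→{X}, X→{U}; union {T, U, W, X}; ε-closure = {T, U, V, W, X}.
That set has 5 states.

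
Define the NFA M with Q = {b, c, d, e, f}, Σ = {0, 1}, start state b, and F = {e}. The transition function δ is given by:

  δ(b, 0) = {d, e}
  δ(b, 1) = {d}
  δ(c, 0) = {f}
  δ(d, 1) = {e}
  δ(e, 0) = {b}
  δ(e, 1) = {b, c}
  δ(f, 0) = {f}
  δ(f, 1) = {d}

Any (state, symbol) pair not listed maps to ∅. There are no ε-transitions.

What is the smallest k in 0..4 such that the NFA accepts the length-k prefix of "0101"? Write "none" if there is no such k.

1

Start in {b}.
Read '0': b→{d, e}; now {d, e}.
None of the earlier sets intersect F, but {d, e} does.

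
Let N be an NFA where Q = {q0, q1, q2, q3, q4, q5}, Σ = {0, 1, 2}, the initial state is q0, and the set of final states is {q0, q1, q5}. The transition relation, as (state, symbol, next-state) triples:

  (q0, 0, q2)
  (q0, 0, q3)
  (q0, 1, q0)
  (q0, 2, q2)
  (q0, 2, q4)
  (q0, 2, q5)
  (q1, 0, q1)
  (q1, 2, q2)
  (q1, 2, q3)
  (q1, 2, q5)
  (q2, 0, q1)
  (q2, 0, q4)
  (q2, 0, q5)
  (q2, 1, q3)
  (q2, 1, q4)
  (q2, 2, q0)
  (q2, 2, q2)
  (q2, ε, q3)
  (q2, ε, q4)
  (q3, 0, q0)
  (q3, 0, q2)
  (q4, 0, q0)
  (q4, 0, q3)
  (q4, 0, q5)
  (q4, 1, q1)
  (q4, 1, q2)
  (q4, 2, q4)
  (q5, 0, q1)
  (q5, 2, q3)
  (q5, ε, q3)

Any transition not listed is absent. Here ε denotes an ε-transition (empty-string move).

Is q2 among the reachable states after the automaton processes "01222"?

Start in {q0}.
Read '0': {q0} → {q2, q3, q4}.
Read '1': {q2, q3, q4} → {q1, q2, q3, q4}.
Read '2': {q1, q2, q3, q4} → {q0, q2, q3, q4, q5}.
Read '2': {q0, q2, q3, q4, q5} → {q0, q2, q3, q4, q5}.
Read '2': {q0, q2, q3, q4, q5} → {q0, q2, q3, q4, q5}.
State q2 is in {q0, q2, q3, q4, q5}.

Yes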